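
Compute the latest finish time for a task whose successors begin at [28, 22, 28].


LF = min of all successor start times
Successors start at: [28, 22, 28]
LF = min(28, 22, 28)
= 22


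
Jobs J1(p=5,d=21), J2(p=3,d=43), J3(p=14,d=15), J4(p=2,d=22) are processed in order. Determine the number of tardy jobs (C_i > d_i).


Completion vs due date:
  J1: C=5, d=21 → on time
  J2: C=8, d=43 → on time
  J3: C=22, d=15 → TARDY
  J4: C=24, d=22 → TARDY
Tardy jobs: J3, J4
Count = 2


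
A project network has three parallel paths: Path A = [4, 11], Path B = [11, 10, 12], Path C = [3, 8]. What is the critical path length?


Path A: 4 + 11 = 15
Path B: 11 + 10 + 12 = 33
Path C: 3 + 8 = 11
Critical path = longest = max(15, 33, 11)
= 33 (Path B)


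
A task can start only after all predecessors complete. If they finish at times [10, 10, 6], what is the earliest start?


ES = max of all predecessor completion times
Predecessors: [10, 10, 6]
ES = max(10, 10, 6)
= 10


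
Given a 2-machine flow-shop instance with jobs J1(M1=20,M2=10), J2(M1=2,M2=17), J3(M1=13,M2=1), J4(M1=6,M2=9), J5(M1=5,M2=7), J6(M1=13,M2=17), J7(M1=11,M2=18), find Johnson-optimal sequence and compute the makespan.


Johnson's rule:
Group 1 (M1≤M2, sort by M1): ['J2', 'J5', 'J4', 'J7', 'J6']
Group 2 (M1>M2, sort desc M2): ['J1', 'J3']
Sequence: J2 → J5 → J4 → J7 → J6 → J1 → J3
Makespan calculation:
  J2: M1 done=2, M2 done=19
  J5: M1 done=7, M2 done=26
  J4: M1 done=13, M2 done=35
  J7: M1 done=24, M2 done=53
  J6: M1 done=37, M2 done=70
  J1: M1 done=57, M2 done=80
  J3: M1 done=70, M2 done=81
= Sequence: J2 → J5 → J4 → J7 → J6 → J1 → J3, Makespan: 81


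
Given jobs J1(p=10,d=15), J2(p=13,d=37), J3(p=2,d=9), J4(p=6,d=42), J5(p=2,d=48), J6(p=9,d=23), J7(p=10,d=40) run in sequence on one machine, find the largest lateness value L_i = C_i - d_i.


Lateness per job (L = C - d):
  J1: C=10, d=15, L=-5
  J2: C=23, d=37, L=-14
  J3: C=25, d=9, L=16
  J4: C=31, d=42, L=-11
  J5: C=33, d=48, L=-15
  J6: C=42, d=23, L=19
  J7: C=52, d=40, L=12
Lmax = max(-5, -14, 16, -11, -15, 19, 12)
= 19


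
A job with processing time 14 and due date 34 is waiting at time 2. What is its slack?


Slack = due - current_time - processing
= 34 - 2 - 14
= 18


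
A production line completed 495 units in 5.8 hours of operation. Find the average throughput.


Throughput = units / time
= 495 / 5.8
= 85.3 units/hour


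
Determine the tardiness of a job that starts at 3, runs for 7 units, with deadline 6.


Completion = start + processing = 3 + 7 = 10
Tardiness = max(0, C - d) = max(0, 10 - 6)
= max(0, 4)
= 4


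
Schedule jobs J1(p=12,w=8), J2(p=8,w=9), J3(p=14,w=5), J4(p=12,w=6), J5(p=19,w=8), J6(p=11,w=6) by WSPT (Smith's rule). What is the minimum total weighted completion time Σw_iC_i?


WSPT order (by p/w): J2 → J1 → J6 → J4 → J5 → J3
  J2: C=8, w·C=9×8=72
  J1: C=20, w·C=8×20=160
  J6: C=31, w·C=6×31=186
  J4: C=43, w·C=6×43=258
  J5: C=62, w·C=8×62=496
  J3: C=76, w·C=5×76=380
Σ w·C = 1552
= 1552


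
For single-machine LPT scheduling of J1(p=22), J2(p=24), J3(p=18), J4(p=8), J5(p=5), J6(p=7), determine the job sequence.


LPT: sort by longest processing time first
  J2: p=24
  J1: p=22
  J3: p=18
  J4: p=8
  J6: p=7
  J5: p=5
Order: J2 → J1 → J3 → J4 → J6 → J5


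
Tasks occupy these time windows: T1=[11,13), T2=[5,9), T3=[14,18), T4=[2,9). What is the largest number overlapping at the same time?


Check each time point for overlaps:
  t=5: 2 tasks active (T2, T4)
Max concurrent = 2


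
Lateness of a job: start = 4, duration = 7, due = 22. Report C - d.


Completion = 4 + 7 = 11
Lateness = C - d = 11 - 22
= -11


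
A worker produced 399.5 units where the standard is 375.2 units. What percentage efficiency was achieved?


Efficiency = (actual / standard) × 100
= (399.5 / 375.2) × 100
= 106.5%


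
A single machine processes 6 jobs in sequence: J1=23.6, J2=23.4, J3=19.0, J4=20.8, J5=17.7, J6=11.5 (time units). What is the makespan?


Sequential makespan: sum all processing times
= 23.6 + 23.4 + 19.0 + 20.8 + 17.7 + 11.5
= 116.0 time units


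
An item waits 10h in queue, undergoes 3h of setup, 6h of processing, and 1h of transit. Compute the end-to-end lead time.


Lead time = queue + setup + processing + transit
= 10 + 3 + 6 + 1
= 20 hours


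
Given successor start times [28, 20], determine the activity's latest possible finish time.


LF = min of all successor start times
Successors start at: [28, 20]
LF = min(28, 20)
= 20


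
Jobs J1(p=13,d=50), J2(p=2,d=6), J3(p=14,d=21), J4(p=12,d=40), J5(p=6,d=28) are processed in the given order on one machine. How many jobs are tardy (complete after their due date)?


Completion vs due date:
  J1: C=13, d=50 → on time
  J2: C=15, d=6 → TARDY
  J3: C=29, d=21 → TARDY
  J4: C=41, d=40 → TARDY
  J5: C=47, d=28 → TARDY
Tardy jobs: J2, J3, J4, J5
Count = 4


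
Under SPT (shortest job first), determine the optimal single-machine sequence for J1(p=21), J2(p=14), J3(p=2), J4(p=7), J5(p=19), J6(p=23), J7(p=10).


SPT: sort by shortest processing time
  J3: p=2
  J4: p=7
  J7: p=10
  J2: p=14
  J5: p=19
  J1: p=21
  J6: p=23
Order: J3 → J4 → J7 → J2 → J5 → J1 → J6


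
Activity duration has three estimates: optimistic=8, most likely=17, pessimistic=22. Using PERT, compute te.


te = (o + 4m + p) / 6
= (8 + 4×17 + 22) / 6
= (8 + 68 + 22) / 6
= 98 / 6
= 16.33


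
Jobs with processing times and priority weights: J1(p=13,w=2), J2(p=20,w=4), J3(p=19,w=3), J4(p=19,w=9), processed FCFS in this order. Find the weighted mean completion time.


Completion times:
  J1: C=13, w×C=2×13=26
  J2: C=33, w×C=4×33=132
  J3: C=52, w×C=3×52=156
  J4: C=71, w×C=9×71=639
Sum w×C = 953
Sum w = 18
Weighted avg = 953/18
= 52.94


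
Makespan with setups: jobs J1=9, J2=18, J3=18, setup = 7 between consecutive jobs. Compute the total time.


Makespan = Σ processing + (n-1) × setup
= (9 + 18 + 18) + (3-1)×7
= 45 + 14
= 59 time units


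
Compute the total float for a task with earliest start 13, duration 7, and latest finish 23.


EF = ES + duration = 13 + 7 = 20
LS = LF - duration = 23 - 7 = 16
Total Float = LF - EF = 23 - 20
(or LS - ES = 16 - 13)
= 3


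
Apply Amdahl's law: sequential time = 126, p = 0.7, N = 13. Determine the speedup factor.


Amdahl's law: T_p = T × ((1-p) + p/N)
= 126 × ((1-0.7) + 0.7/13)
= 126 × (0.30 + 0.0538)
= 126 × 0.3538
= 44.58
Speedup = 126/44.58
= 2.83×


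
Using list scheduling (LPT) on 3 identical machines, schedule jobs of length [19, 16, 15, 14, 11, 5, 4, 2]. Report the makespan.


Jobs (LPT sorted): [19, 16, 15, 14, 11, 5, 4, 2]
Machines: 3
  J=19 → Machine 1 (load: 0+19=19)
  J=16 → Machine 2 (load: 0+16=16)
  J=15 → Machine 3 (load: 0+15=15)
  J=14 → Machine 3 (load: 15+14=29)
  J=11 → Machine 2 (load: 16+11=27)
  J=5 → Machine 1 (load: 19+5=24)
  J=4 → Machine 1 (load: 24+4=28)
  J=2 → Machine 2 (load: 27+2=29)
Machine loads: [28, 29, 29]
Makespan = max = 29 time units


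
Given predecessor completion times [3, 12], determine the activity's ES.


ES = max of all predecessor completion times
Predecessors: [3, 12]
ES = max(3, 12)
= 12


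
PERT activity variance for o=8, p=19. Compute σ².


σ² = ((p - o) / 6)² = (p - o)² / 36
= (19 - 8)² / 36
= 11² / 36
= 121 / 36
= 3.3611


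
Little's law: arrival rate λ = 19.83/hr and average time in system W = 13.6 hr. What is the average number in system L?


Little's law: L = λ × W
= 19.83 × 13.6
= 269.69


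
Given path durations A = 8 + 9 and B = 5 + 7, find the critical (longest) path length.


Path A: 8 + 9 = 17
Path B: 5 + 7 = 12
Critical path = longest = max(17, 12)
= 17 (Path A)


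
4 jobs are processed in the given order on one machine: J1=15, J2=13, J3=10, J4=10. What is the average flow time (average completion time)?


Completion times:
  J1: completes at 15
  J2: completes at 28
  J3: completes at 38
  J4: completes at 48
Sum = 129
Average = 129/4
= 32.25


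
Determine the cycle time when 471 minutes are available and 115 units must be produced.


Cycle time = available time / demand
= 471 / 115
= 4.10 min/unit


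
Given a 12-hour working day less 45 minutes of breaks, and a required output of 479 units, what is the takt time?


Available = 12×60 - 45 = 675 min
Takt time = 675 / 479
= 1.41 min/unit


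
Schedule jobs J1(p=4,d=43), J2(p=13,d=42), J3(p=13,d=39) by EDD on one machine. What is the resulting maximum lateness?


EDD order: J3 → J2 → J1
Completion and lateness:
  J3: C=13, d=39, L=13-39=-26
  J2: C=26, d=42, L=26-42=-16
  J1: C=30, d=43, L=30-43=-13
Lmax = max(-26, -16, -13)
= -13


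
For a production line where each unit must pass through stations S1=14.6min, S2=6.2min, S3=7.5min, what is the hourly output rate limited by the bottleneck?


Bottleneck = longest station time
Station times: [14.6, 6.2, 7.5]
Max = 14.6 min
Rate = 60 / 14.6
= 4.11 units/hour (bottleneck: 14.6min)


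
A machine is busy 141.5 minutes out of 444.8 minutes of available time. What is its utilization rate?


Utilization = busy / total × 100
= 141.5 / 444.8 × 100
= 31.8%


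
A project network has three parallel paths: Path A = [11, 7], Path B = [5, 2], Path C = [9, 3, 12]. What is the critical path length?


Path A: 11 + 7 = 18
Path B: 5 + 2 = 7
Path C: 9 + 3 + 12 = 24
Critical path = longest = max(18, 7, 24)
= 24 (Path C)


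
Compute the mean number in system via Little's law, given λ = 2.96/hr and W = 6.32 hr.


Little's law: L = λ × W
= 2.96 × 6.32
= 18.71


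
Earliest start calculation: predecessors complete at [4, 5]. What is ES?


ES = max of all predecessor completion times
Predecessors: [4, 5]
ES = max(4, 5)
= 5


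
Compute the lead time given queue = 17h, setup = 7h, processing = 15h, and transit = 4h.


Lead time = queue + setup + processing + transit
= 17 + 7 + 15 + 4
= 43 hours


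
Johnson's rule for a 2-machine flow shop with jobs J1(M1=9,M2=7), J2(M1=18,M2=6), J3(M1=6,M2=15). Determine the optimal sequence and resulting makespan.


Johnson's rule:
Group 1 (M1≤M2, sort by M1): ['J3']
Group 2 (M1>M2, sort desc M2): ['J1', 'J2']
Sequence: J3 → J1 → J2
Makespan calculation:
  J3: M1 done=6, M2 done=21
  J1: M1 done=15, M2 done=28
  J2: M1 done=33, M2 done=39
= Sequence: J3 → J1 → J2, Makespan: 39


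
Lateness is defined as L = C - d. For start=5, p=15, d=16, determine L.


Completion = 5 + 15 = 20
Lateness = C - d = 20 - 16
= 4


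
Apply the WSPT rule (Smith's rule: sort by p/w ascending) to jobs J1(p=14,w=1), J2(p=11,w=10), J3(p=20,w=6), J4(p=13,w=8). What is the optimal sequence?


WSPT (Smith's rule): sort by p/w ascending
  J2: p/w = 11/10 = 1.100
  J4: p/w = 13/8 = 1.625
  J3: p/w = 20/6 = 3.333
  J1: p/w = 14/1 = 14.000
Order: J2 → J4 → J3 → J1


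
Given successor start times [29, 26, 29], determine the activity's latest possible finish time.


LF = min of all successor start times
Successors start at: [29, 26, 29]
LF = min(29, 26, 29)
= 26


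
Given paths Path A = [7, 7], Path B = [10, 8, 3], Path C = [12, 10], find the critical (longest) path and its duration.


Path A: 7 + 7 = 14
Path B: 10 + 8 + 3 = 21
Path C: 12 + 10 = 22
Critical path = longest = max(14, 21, 22)
= 22 (Path C)


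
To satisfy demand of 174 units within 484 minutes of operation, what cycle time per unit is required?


Cycle time = available time / demand
= 484 / 174
= 2.78 min/unit


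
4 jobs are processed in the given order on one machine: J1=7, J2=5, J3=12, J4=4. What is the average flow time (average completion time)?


Completion times:
  J1: completes at 7
  J2: completes at 12
  J3: completes at 24
  J4: completes at 28
Sum = 71
Average = 71/4
= 17.75


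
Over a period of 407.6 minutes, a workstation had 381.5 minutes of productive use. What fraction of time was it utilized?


Utilization = busy / total × 100
= 381.5 / 407.6 × 100
= 93.6%


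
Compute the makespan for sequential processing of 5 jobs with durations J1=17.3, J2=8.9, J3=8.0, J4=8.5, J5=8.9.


Sequential makespan: sum all processing times
= 17.3 + 8.9 + 8.0 + 8.5 + 8.9
= 51.6 time units


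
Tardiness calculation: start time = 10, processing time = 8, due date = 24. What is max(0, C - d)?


Completion = start + processing = 10 + 8 = 18
Tardiness = max(0, C - d) = max(0, 18 - 24)
= max(0, -6)
= 0


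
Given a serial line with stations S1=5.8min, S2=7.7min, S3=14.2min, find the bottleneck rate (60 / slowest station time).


Bottleneck = longest station time
Station times: [5.8, 7.7, 14.2]
Max = 14.2 min
Rate = 60 / 14.2
= 4.23 units/hour (bottleneck: 14.2min)


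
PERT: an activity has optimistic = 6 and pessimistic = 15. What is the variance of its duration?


σ² = ((p - o) / 6)² = (p - o)² / 36
= (15 - 6)² / 36
= 9² / 36
= 81 / 36
= 2.2500


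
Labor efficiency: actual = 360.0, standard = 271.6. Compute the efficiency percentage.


Efficiency = (actual / standard) × 100
= (360.0 / 271.6) × 100
= 132.5%


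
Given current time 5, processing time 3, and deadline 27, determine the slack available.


Slack = due - current_time - processing
= 27 - 5 - 3
= 19


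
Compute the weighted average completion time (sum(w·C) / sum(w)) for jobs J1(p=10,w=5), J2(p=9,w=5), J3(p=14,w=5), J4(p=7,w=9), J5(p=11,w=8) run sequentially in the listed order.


Completion times:
  J1: C=10, w×C=5×10=50
  J2: C=19, w×C=5×19=95
  J3: C=33, w×C=5×33=165
  J4: C=40, w×C=9×40=360
  J5: C=51, w×C=8×51=408
Sum w×C = 1078
Sum w = 32
Weighted avg = 1078/32
= 33.69


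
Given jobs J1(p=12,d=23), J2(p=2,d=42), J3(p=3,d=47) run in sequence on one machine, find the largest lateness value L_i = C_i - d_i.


Lateness per job (L = C - d):
  J1: C=12, d=23, L=-11
  J2: C=14, d=42, L=-28
  J3: C=17, d=47, L=-30
Lmax = max(-11, -28, -30)
= -11


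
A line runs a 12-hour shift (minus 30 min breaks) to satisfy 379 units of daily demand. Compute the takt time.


Available = 12×60 - 30 = 690 min
Takt time = 690 / 379
= 1.82 min/unit


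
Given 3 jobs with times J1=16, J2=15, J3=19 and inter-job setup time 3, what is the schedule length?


Makespan = Σ processing + (n-1) × setup
= (16 + 15 + 19) + (3-1)×3
= 50 + 6
= 56 time units


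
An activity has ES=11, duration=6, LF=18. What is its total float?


EF = ES + duration = 11 + 6 = 17
LS = LF - duration = 18 - 6 = 12
Total Float = LF - EF = 18 - 17
(or LS - ES = 12 - 11)
= 1


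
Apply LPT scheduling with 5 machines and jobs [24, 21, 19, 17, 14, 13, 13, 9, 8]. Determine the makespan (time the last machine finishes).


Jobs (LPT sorted): [24, 21, 19, 17, 14, 13, 13, 9, 8]
Machines: 5
  J=24 → Machine 1 (load: 0+24=24)
  J=21 → Machine 2 (load: 0+21=21)
  J=19 → Machine 3 (load: 0+19=19)
  J=17 → Machine 4 (load: 0+17=17)
  J=14 → Machine 5 (load: 0+14=14)
  J=13 → Machine 5 (load: 14+13=27)
  J=13 → Machine 4 (load: 17+13=30)
  J=9 → Machine 3 (load: 19+9=28)
  J=8 → Machine 2 (load: 21+8=29)
Machine loads: [24, 29, 28, 30, 27]
Makespan = max = 30 time units


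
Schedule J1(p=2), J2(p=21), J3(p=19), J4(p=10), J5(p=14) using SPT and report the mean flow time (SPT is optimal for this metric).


SPT order: J1 → J4 → J5 → J3 → J2
Completion times:
  J1: C=2
  J4: C=12
  J5: C=26
  J3: C=45
  J2: C=66
Sum = 151, n = 5
Mean flow = 151/5
= 30.20


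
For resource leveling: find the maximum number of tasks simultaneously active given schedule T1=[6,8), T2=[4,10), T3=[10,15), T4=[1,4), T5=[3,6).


Check each time point for overlaps:
  t=3: 2 tasks active (T4, T5)
Max concurrent = 2


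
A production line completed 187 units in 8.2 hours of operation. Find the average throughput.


Throughput = units / time
= 187 / 8.2
= 22.8 units/hour


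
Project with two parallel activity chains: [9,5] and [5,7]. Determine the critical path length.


Path A: 9 + 5 = 14
Path B: 5 + 7 = 12
Critical path = longest = max(14, 12)
= 14 (Path A)


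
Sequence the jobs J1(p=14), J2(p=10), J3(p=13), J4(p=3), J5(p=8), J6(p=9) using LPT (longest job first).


LPT: sort by longest processing time first
  J1: p=14
  J3: p=13
  J2: p=10
  J6: p=9
  J5: p=8
  J4: p=3
Order: J1 → J3 → J2 → J6 → J5 → J4


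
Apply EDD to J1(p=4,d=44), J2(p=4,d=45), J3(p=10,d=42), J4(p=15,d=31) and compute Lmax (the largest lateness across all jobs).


EDD order: J4 → J3 → J1 → J2
Completion and lateness:
  J4: C=15, d=31, L=15-31=-16
  J3: C=25, d=42, L=25-42=-17
  J1: C=29, d=44, L=29-44=-15
  J2: C=33, d=45, L=33-45=-12
Lmax = max(-16, -17, -15, -12)
= -12


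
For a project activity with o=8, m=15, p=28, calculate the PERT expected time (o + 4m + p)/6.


te = (o + 4m + p) / 6
= (8 + 4×15 + 28) / 6
= (8 + 60 + 28) / 6
= 96 / 6
= 16.00


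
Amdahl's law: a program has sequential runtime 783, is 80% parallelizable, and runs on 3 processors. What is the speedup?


Amdahl's law: T_p = T × ((1-p) + p/N)
= 783 × ((1-0.8) + 0.8/3)
= 783 × (0.20 + 0.2667)
= 783 × 0.4667
= 365.40
Speedup = 783/365.40
= 2.14×


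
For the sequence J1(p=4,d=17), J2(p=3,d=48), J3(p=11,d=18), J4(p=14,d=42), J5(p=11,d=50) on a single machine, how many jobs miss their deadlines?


Completion vs due date:
  J1: C=4, d=17 → on time
  J2: C=7, d=48 → on time
  J3: C=18, d=18 → on time
  J4: C=32, d=42 → on time
  J5: C=43, d=50 → on time
Tardy jobs: none
Count = 0


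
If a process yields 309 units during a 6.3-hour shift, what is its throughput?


Throughput = units / time
= 309 / 6.3
= 49.0 units/hour


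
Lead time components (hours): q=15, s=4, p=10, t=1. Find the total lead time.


Lead time = queue + setup + processing + transit
= 15 + 4 + 10 + 1
= 30 hours


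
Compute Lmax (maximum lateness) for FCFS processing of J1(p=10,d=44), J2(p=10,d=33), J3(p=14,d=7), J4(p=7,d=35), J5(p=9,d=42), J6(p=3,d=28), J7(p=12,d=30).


Lateness per job (L = C - d):
  J1: C=10, d=44, L=-34
  J2: C=20, d=33, L=-13
  J3: C=34, d=7, L=27
  J4: C=41, d=35, L=6
  J5: C=50, d=42, L=8
  J6: C=53, d=28, L=25
  J7: C=65, d=30, L=35
Lmax = max(-34, -13, 27, 6, 8, 25, 35)
= 35


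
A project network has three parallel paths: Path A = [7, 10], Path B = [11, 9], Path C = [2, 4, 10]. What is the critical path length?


Path A: 7 + 10 = 17
Path B: 11 + 9 = 20
Path C: 2 + 4 + 10 = 16
Critical path = longest = max(17, 20, 16)
= 20 (Path B)


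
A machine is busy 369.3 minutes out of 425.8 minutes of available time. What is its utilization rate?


Utilization = busy / total × 100
= 369.3 / 425.8 × 100
= 86.7%


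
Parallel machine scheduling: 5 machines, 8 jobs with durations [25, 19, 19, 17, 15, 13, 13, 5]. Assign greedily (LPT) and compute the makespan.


Jobs (LPT sorted): [25, 19, 19, 17, 15, 13, 13, 5]
Machines: 5
  J=25 → Machine 1 (load: 0+25=25)
  J=19 → Machine 2 (load: 0+19=19)
  J=19 → Machine 3 (load: 0+19=19)
  J=17 → Machine 4 (load: 0+17=17)
  J=15 → Machine 5 (load: 0+15=15)
  J=13 → Machine 5 (load: 15+13=28)
  J=13 → Machine 4 (load: 17+13=30)
  J=5 → Machine 2 (load: 19+5=24)
Machine loads: [25, 24, 19, 30, 28]
Makespan = max = 30 time units


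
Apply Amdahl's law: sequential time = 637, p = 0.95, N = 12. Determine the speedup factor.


Amdahl's law: T_p = T × ((1-p) + p/N)
= 637 × ((1-0.95) + 0.95/12)
= 637 × (0.05 + 0.0792)
= 637 × 0.1292
= 82.28
Speedup = 637/82.28
= 7.74×


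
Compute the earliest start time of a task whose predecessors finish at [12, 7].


ES = max of all predecessor completion times
Predecessors: [12, 7]
ES = max(12, 7)
= 12


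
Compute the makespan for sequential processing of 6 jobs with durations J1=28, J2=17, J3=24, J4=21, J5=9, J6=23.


Sequential makespan: sum all processing times
= 28 + 17 + 24 + 21 + 9 + 23
= 122 time units


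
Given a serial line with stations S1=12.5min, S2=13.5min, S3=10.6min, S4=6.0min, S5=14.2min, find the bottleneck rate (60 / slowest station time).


Bottleneck = longest station time
Station times: [12.5, 13.5, 10.6, 6.0, 14.2]
Max = 14.2 min
Rate = 60 / 14.2
= 4.23 units/hour (bottleneck: 14.2min)


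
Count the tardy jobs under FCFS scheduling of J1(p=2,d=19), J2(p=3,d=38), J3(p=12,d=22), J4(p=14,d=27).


Completion vs due date:
  J1: C=2, d=19 → on time
  J2: C=5, d=38 → on time
  J3: C=17, d=22 → on time
  J4: C=31, d=27 → TARDY
Tardy jobs: J4
Count = 1


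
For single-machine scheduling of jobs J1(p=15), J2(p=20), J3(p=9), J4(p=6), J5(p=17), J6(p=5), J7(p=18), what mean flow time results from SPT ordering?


SPT order: J6 → J4 → J3 → J1 → J5 → J7 → J2
Completion times:
  J6: C=5
  J4: C=11
  J3: C=20
  J1: C=35
  J5: C=52
  J7: C=70
  J2: C=90
Sum = 283, n = 7
Mean flow = 283/7
= 40.43


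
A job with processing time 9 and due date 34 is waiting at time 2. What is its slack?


Slack = due - current_time - processing
= 34 - 2 - 9
= 23


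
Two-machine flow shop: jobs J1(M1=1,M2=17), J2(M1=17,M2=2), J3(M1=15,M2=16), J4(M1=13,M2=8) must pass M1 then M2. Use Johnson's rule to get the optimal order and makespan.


Johnson's rule:
Group 1 (M1≤M2, sort by M1): ['J1', 'J3']
Group 2 (M1>M2, sort desc M2): ['J4', 'J2']
Sequence: J1 → J3 → J4 → J2
Makespan calculation:
  J1: M1 done=1, M2 done=18
  J3: M1 done=16, M2 done=34
  J4: M1 done=29, M2 done=42
  J2: M1 done=46, M2 done=48
= Sequence: J1 → J3 → J4 → J2, Makespan: 48


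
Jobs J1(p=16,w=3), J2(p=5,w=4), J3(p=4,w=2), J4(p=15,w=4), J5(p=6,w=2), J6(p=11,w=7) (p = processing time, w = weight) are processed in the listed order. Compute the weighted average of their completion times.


Completion times:
  J1: C=16, w×C=3×16=48
  J2: C=21, w×C=4×21=84
  J3: C=25, w×C=2×25=50
  J4: C=40, w×C=4×40=160
  J5: C=46, w×C=2×46=92
  J6: C=57, w×C=7×57=399
Sum w×C = 833
Sum w = 22
Weighted avg = 833/22
= 37.86


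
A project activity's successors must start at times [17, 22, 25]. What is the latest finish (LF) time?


LF = min of all successor start times
Successors start at: [17, 22, 25]
LF = min(17, 22, 25)
= 17


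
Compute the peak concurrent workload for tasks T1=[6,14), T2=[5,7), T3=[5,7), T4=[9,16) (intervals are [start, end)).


Check each time point for overlaps:
  t=6: 3 tasks active (T1, T2, T3)
Max concurrent = 3


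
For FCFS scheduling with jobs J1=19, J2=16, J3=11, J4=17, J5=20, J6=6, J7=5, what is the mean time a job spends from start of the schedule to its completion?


Completion times:
  J1: completes at 19
  J2: completes at 35
  J3: completes at 46
  J4: completes at 63
  J5: completes at 83
  J6: completes at 89
  J7: completes at 94
Sum = 429
Average = 429/7
= 61.29


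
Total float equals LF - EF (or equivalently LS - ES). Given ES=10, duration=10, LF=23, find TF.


EF = ES + duration = 10 + 10 = 20
LS = LF - duration = 23 - 10 = 13
Total Float = LF - EF = 23 - 20
(or LS - ES = 13 - 10)
= 3


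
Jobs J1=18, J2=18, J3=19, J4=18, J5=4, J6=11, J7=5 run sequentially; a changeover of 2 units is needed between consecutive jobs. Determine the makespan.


Makespan = Σ processing + (n-1) × setup
= (18 + 18 + 19 + 18 + 4 + 11 + 5) + (7-1)×2
= 93 + 12
= 105 time units


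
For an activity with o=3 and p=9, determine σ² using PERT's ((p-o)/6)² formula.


σ² = ((p - o) / 6)² = (p - o)² / 36
= (9 - 3)² / 36
= 6² / 36
= 36 / 36
= 1.0000


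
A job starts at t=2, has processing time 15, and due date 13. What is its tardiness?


Completion = start + processing = 2 + 15 = 17
Tardiness = max(0, C - d) = max(0, 17 - 13)
= max(0, 4)
= 4


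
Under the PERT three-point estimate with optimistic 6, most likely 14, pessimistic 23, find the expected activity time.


te = (o + 4m + p) / 6
= (6 + 4×14 + 23) / 6
= (6 + 56 + 23) / 6
= 85 / 6
= 14.17


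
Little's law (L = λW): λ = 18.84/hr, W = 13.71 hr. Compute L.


Little's law: L = λ × W
= 18.84 × 13.71
= 258.30


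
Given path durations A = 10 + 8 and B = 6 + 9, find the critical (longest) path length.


Path A: 10 + 8 = 18
Path B: 6 + 9 = 15
Critical path = longest = max(18, 15)
= 18 (Path A)


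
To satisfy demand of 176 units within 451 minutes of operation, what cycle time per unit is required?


Cycle time = available time / demand
= 451 / 176
= 2.56 min/unit


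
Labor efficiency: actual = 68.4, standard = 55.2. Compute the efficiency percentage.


Efficiency = (actual / standard) × 100
= (68.4 / 55.2) × 100
= 123.9%


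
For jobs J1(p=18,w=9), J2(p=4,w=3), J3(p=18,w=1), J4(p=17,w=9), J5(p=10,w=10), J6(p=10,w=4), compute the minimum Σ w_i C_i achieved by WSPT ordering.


WSPT order (by p/w): J5 → J2 → J4 → J1 → J6 → J3
  J5: C=10, w·C=10×10=100
  J2: C=14, w·C=3×14=42
  J4: C=31, w·C=9×31=279
  J1: C=49, w·C=9×49=441
  J6: C=59, w·C=4×59=236
  J3: C=77, w·C=1×77=77
Σ w·C = 1175
= 1175


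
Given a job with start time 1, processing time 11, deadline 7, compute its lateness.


Completion = 1 + 11 = 12
Lateness = C - d = 12 - 7
= 5


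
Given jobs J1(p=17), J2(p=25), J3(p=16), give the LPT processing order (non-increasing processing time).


LPT: sort by longest processing time first
  J2: p=25
  J1: p=17
  J3: p=16
Order: J2 → J1 → J3


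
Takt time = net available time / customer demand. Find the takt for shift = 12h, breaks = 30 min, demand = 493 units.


Available = 12×60 - 30 = 690 min
Takt time = 690 / 493
= 1.40 min/unit


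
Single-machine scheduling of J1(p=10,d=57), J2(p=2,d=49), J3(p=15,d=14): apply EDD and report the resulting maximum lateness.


EDD order: J3 → J2 → J1
Completion and lateness:
  J3: C=15, d=14, L=15-14=1
  J2: C=17, d=49, L=17-49=-32
  J1: C=27, d=57, L=27-57=-30
Lmax = max(1, -32, -30)
= 1


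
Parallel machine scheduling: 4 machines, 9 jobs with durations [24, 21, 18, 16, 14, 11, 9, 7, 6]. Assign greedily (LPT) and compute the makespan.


Jobs (LPT sorted): [24, 21, 18, 16, 14, 11, 9, 7, 6]
Machines: 4
  J=24 → Machine 1 (load: 0+24=24)
  J=21 → Machine 2 (load: 0+21=21)
  J=18 → Machine 3 (load: 0+18=18)
  J=16 → Machine 4 (load: 0+16=16)
  J=14 → Machine 4 (load: 16+14=30)
  J=11 → Machine 3 (load: 18+11=29)
  J=9 → Machine 2 (load: 21+9=30)
  J=7 → Machine 1 (load: 24+7=31)
  J=6 → Machine 3 (load: 29+6=35)
Machine loads: [31, 30, 35, 30]
Makespan = max = 35 time units


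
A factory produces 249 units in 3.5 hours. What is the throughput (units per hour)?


Throughput = units / time
= 249 / 3.5
= 71.1 units/hour


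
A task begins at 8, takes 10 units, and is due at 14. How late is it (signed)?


Completion = 8 + 10 = 18
Lateness = C - d = 18 - 14
= 4


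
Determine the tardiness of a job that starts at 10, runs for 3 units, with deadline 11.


Completion = start + processing = 10 + 3 = 13
Tardiness = max(0, C - d) = max(0, 13 - 11)
= max(0, 2)
= 2


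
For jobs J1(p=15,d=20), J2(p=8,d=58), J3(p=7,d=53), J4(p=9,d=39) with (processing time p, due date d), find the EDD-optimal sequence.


EDD: sort by earliest due date
  J1: d=20, p=15
  J4: d=39, p=9
  J3: d=53, p=7
  J2: d=58, p=8
Order: J1 → J4 → J3 → J2


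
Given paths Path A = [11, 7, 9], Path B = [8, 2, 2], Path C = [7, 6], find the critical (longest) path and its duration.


Path A: 11 + 7 + 9 = 27
Path B: 8 + 2 + 2 = 12
Path C: 7 + 6 = 13
Critical path = longest = max(27, 12, 13)
= 27 (Path A)


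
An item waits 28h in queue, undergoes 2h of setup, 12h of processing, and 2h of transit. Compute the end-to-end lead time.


Lead time = queue + setup + processing + transit
= 28 + 2 + 12 + 2
= 44 hours


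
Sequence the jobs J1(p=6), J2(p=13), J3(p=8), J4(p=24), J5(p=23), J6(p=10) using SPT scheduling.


SPT: sort by shortest processing time
  J1: p=6
  J3: p=8
  J6: p=10
  J2: p=13
  J5: p=23
  J4: p=24
Order: J1 → J3 → J6 → J2 → J5 → J4


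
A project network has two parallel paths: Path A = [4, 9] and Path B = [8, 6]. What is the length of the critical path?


Path A: 4 + 9 = 13
Path B: 8 + 6 = 14
Critical path = longest = max(13, 14)
= 14 (Path B)


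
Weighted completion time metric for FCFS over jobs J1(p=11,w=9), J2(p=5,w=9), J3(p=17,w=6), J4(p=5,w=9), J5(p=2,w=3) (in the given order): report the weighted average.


Completion times:
  J1: C=11, w×C=9×11=99
  J2: C=16, w×C=9×16=144
  J3: C=33, w×C=6×33=198
  J4: C=38, w×C=9×38=342
  J5: C=40, w×C=3×40=120
Sum w×C = 903
Sum w = 36
Weighted avg = 903/36
= 25.08


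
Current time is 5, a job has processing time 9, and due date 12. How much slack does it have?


Slack = due - current_time - processing
= 12 - 5 - 9
= -2


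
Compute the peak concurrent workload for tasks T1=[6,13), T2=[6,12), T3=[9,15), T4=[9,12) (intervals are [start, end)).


Check each time point for overlaps:
  t=9: 4 tasks active (T1, T2, T3, T4)
Max concurrent = 4


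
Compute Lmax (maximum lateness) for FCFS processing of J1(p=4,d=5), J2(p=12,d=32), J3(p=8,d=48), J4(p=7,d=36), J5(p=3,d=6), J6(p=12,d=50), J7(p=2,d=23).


Lateness per job (L = C - d):
  J1: C=4, d=5, L=-1
  J2: C=16, d=32, L=-16
  J3: C=24, d=48, L=-24
  J4: C=31, d=36, L=-5
  J5: C=34, d=6, L=28
  J6: C=46, d=50, L=-4
  J7: C=48, d=23, L=25
Lmax = max(-1, -16, -24, -5, 28, -4, 25)
= 28


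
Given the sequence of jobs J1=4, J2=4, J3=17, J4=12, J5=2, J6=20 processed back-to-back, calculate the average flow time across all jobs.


Completion times:
  J1: completes at 4
  J2: completes at 8
  J3: completes at 25
  J4: completes at 37
  J5: completes at 39
  J6: completes at 59
Sum = 172
Average = 172/6
= 28.67


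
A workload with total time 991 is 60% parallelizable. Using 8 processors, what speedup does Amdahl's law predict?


Amdahl's law: T_p = T × ((1-p) + p/N)
= 991 × ((1-0.6) + 0.6/8)
= 991 × (0.40 + 0.0750)
= 991 × 0.4750
= 470.73
Speedup = 991/470.73
= 2.11×


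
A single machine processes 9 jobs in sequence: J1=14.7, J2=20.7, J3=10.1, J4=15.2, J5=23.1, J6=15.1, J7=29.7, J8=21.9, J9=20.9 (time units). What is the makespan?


Sequential makespan: sum all processing times
= 14.7 + 20.7 + 10.1 + 15.2 + 23.1 + 15.1 + 29.7 + 21.9 + 20.9
= 171.4 time units


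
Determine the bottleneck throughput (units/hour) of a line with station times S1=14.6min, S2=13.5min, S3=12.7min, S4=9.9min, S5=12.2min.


Bottleneck = longest station time
Station times: [14.6, 13.5, 12.7, 9.9, 12.2]
Max = 14.6 min
Rate = 60 / 14.6
= 4.11 units/hour (bottleneck: 14.6min)


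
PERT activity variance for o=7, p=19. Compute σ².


σ² = ((p - o) / 6)² = (p - o)² / 36
= (19 - 7)² / 36
= 12² / 36
= 144 / 36
= 4.0000


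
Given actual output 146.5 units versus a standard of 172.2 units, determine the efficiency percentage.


Efficiency = (actual / standard) × 100
= (146.5 / 172.2) × 100
= 85.1%


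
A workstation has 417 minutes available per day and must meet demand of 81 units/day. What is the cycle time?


Cycle time = available time / demand
= 417 / 81
= 5.15 min/unit


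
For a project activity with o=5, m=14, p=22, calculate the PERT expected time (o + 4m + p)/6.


te = (o + 4m + p) / 6
= (5 + 4×14 + 22) / 6
= (5 + 56 + 22) / 6
= 83 / 6
= 13.83


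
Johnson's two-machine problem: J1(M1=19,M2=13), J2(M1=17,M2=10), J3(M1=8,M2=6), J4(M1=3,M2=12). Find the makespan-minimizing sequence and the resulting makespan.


Johnson's rule:
Group 1 (M1≤M2, sort by M1): ['J4']
Group 2 (M1>M2, sort desc M2): ['J1', 'J2', 'J3']
Sequence: J4 → J1 → J2 → J3
Makespan calculation:
  J4: M1 done=3, M2 done=15
  J1: M1 done=22, M2 done=35
  J2: M1 done=39, M2 done=49
  J3: M1 done=47, M2 done=55
= Sequence: J4 → J1 → J2 → J3, Makespan: 55


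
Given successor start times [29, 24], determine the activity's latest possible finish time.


LF = min of all successor start times
Successors start at: [29, 24]
LF = min(29, 24)
= 24


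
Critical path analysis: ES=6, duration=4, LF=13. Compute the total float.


EF = ES + duration = 6 + 4 = 10
LS = LF - duration = 13 - 4 = 9
Total Float = LF - EF = 13 - 10
(or LS - ES = 9 - 6)
= 3


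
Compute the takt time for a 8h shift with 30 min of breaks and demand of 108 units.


Available = 8×60 - 30 = 450 min
Takt time = 450 / 108
= 4.17 min/unit


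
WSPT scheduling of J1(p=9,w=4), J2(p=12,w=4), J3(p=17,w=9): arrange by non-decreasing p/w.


WSPT (Smith's rule): sort by p/w ascending
  J3: p/w = 17/9 = 1.889
  J1: p/w = 9/4 = 2.250
  J2: p/w = 12/4 = 3.000
Order: J3 → J1 → J2


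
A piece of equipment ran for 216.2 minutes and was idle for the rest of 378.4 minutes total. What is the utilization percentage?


Utilization = busy / total × 100
= 216.2 / 378.4 × 100
= 57.1%


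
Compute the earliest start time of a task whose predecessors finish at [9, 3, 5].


ES = max of all predecessor completion times
Predecessors: [9, 3, 5]
ES = max(9, 3, 5)
= 9


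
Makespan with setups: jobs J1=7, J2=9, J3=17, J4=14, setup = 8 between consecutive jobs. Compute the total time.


Makespan = Σ processing + (n-1) × setup
= (7 + 9 + 17 + 14) + (4-1)×8
= 47 + 24
= 71 time units


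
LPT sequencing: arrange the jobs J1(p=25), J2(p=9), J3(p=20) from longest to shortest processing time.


LPT: sort by longest processing time first
  J1: p=25
  J3: p=20
  J2: p=9
Order: J1 → J3 → J2


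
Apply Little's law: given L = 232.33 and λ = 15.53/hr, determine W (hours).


Little's law: L = λW → W = L / λ
= 232.33 / 15.53
= 14.96 hours


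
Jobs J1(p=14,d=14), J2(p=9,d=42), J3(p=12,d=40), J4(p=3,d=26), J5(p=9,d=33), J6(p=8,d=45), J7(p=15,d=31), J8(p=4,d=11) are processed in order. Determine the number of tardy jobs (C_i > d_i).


Completion vs due date:
  J1: C=14, d=14 → on time
  J2: C=23, d=42 → on time
  J3: C=35, d=40 → on time
  J4: C=38, d=26 → TARDY
  J5: C=47, d=33 → TARDY
  J6: C=55, d=45 → TARDY
  J7: C=70, d=31 → TARDY
  J8: C=74, d=11 → TARDY
Tardy jobs: J4, J5, J6, J7, J8
Count = 5


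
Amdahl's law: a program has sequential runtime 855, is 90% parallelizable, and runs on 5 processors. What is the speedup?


Amdahl's law: T_p = T × ((1-p) + p/N)
= 855 × ((1-0.9) + 0.9/5)
= 855 × (0.10 + 0.1800)
= 855 × 0.2800
= 239.40
Speedup = 855/239.40
= 3.57×


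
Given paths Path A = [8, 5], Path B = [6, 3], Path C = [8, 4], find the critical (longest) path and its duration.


Path A: 8 + 5 = 13
Path B: 6 + 3 = 9
Path C: 8 + 4 = 12
Critical path = longest = max(13, 9, 12)
= 13 (Path A)


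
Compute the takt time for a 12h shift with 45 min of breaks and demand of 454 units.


Available = 12×60 - 45 = 675 min
Takt time = 675 / 454
= 1.49 min/unit


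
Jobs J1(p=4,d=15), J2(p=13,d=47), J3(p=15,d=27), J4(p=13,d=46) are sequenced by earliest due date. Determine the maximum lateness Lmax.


EDD order: J1 → J3 → J4 → J2
Completion and lateness:
  J1: C=4, d=15, L=4-15=-11
  J3: C=19, d=27, L=19-27=-8
  J4: C=32, d=46, L=32-46=-14
  J2: C=45, d=47, L=45-47=-2
Lmax = max(-11, -8, -14, -2)
= -2


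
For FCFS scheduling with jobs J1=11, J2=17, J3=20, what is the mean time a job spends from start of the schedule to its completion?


Completion times:
  J1: completes at 11
  J2: completes at 28
  J3: completes at 48
Sum = 87
Average = 87/3
= 29.00


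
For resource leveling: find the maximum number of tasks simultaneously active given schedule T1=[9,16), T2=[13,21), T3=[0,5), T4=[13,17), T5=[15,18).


Check each time point for overlaps:
  t=15: 4 tasks active (T1, T2, T4, T5)
Max concurrent = 4


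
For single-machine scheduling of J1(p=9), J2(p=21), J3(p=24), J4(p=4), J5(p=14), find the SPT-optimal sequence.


SPT: sort by shortest processing time
  J4: p=4
  J1: p=9
  J5: p=14
  J2: p=21
  J3: p=24
Order: J4 → J1 → J5 → J2 → J3


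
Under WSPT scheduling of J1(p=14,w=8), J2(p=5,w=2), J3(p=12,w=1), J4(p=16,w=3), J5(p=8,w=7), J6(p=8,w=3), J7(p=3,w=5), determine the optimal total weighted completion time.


WSPT order (by p/w): J7 → J5 → J1 → J2 → J6 → J4 → J3
  J7: C=3, w·C=5×3=15
  J5: C=11, w·C=7×11=77
  J1: C=25, w·C=8×25=200
  J2: C=30, w·C=2×30=60
  J6: C=38, w·C=3×38=114
  J4: C=54, w·C=3×54=162
  J3: C=66, w·C=1×66=66
Σ w·C = 694
= 694


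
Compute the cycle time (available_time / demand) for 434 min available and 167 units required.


Cycle time = available time / demand
= 434 / 167
= 2.60 min/unit


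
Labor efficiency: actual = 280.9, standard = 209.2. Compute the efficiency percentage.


Efficiency = (actual / standard) × 100
= (280.9 / 209.2) × 100
= 134.3%


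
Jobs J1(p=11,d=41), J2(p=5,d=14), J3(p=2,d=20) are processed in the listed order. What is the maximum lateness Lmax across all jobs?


Lateness per job (L = C - d):
  J1: C=11, d=41, L=-30
  J2: C=16, d=14, L=2
  J3: C=18, d=20, L=-2
Lmax = max(-30, 2, -2)
= 2


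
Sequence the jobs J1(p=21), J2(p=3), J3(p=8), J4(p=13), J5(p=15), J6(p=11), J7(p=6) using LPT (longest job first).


LPT: sort by longest processing time first
  J1: p=21
  J5: p=15
  J4: p=13
  J6: p=11
  J3: p=8
  J7: p=6
  J2: p=3
Order: J1 → J5 → J4 → J6 → J3 → J7 → J2


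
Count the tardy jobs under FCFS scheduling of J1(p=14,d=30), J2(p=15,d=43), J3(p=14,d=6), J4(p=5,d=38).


Completion vs due date:
  J1: C=14, d=30 → on time
  J2: C=29, d=43 → on time
  J3: C=43, d=6 → TARDY
  J4: C=48, d=38 → TARDY
Tardy jobs: J3, J4
Count = 2


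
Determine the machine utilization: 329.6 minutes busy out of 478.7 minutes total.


Utilization = busy / total × 100
= 329.6 / 478.7 × 100
= 68.9%


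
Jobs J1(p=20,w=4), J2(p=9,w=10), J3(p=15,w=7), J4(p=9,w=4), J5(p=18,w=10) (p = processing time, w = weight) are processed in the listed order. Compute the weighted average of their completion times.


Completion times:
  J1: C=20, w×C=4×20=80
  J2: C=29, w×C=10×29=290
  J3: C=44, w×C=7×44=308
  J4: C=53, w×C=4×53=212
  J5: C=71, w×C=10×71=710
Sum w×C = 1600
Sum w = 35
Weighted avg = 1600/35
= 45.71


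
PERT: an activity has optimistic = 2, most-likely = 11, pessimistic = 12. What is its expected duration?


te = (o + 4m + p) / 6
= (2 + 4×11 + 12) / 6
= (2 + 44 + 12) / 6
= 58 / 6
= 9.67


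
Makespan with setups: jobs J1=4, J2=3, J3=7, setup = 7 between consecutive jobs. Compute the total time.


Makespan = Σ processing + (n-1) × setup
= (4 + 3 + 7) + (3-1)×7
= 14 + 14
= 28 time units


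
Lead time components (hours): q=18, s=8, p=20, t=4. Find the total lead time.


Lead time = queue + setup + processing + transit
= 18 + 8 + 20 + 4
= 50 hours


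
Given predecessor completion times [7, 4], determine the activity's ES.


ES = max of all predecessor completion times
Predecessors: [7, 4]
ES = max(7, 4)
= 7


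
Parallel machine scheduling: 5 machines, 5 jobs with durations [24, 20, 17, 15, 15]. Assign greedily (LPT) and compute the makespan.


Jobs (LPT sorted): [24, 20, 17, 15, 15]
Machines: 5
  J=24 → Machine 1 (load: 0+24=24)
  J=20 → Machine 2 (load: 0+20=20)
  J=17 → Machine 3 (load: 0+17=17)
  J=15 → Machine 4 (load: 0+15=15)
  J=15 → Machine 5 (load: 0+15=15)
Machine loads: [24, 20, 17, 15, 15]
Makespan = max = 24 time units


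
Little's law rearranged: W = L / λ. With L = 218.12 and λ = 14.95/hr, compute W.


Little's law: L = λW → W = L / λ
= 218.12 / 14.95
= 14.59 hours


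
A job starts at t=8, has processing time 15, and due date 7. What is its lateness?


Completion = 8 + 15 = 23
Lateness = C - d = 23 - 7
= 16


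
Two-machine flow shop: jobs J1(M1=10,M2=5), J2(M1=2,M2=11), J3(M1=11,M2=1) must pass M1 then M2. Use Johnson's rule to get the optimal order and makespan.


Johnson's rule:
Group 1 (M1≤M2, sort by M1): ['J2']
Group 2 (M1>M2, sort desc M2): ['J1', 'J3']
Sequence: J2 → J1 → J3
Makespan calculation:
  J2: M1 done=2, M2 done=13
  J1: M1 done=12, M2 done=18
  J3: M1 done=23, M2 done=24
= Sequence: J2 → J1 → J3, Makespan: 24
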